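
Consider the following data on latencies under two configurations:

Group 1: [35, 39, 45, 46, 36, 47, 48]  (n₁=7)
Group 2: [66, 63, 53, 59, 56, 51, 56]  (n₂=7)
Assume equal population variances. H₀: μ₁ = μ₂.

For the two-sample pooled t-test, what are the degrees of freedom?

df = n₁ + n₂ − 2 = 7 + 7 − 2 = 12

degrees of freedom = 12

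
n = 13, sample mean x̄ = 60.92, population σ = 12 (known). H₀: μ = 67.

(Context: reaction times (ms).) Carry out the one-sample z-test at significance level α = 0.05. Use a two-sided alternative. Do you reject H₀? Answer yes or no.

SE = σ/√n = 12/√13 = 3.3282
z = (x̄−μ₀)/SE = (60.92−67)/3.3282 = -1.8268
p-value (two-sided) = 0.06773
At α=0.05: p ≥ α → fail to reject H₀

reject H₀: no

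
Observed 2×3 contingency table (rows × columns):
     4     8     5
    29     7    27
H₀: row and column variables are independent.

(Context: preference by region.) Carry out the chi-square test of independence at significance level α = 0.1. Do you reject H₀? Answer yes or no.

reject H₀: yes

Row totals [17, 63], col totals [33, 15, 32], n=80
χ² = (4−7.01)²/7.01 + (8−3.19)²/3.19 + (5−6.80)²/6.80 + (29−25.99)²/25.99 + (7−11.81)²/11.81 + (27−25.20)²/25.20 = 11.4750
df = 2
p-value (upper-tail) = 0.00322
At α=0.1: p < α → reject H₀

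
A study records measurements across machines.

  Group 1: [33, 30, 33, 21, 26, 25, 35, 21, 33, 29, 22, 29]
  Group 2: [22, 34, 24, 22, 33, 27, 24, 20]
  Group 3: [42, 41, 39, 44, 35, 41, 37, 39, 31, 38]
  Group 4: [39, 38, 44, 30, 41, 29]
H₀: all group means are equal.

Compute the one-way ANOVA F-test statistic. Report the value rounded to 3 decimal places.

Group means [28.08, 25.75, 38.70, 36.83], grand mean 31.972
SSB = Σnᵢ(x̄ᵢ−x̄)² = 1085.622; SSW = ΣΣ(x−x̄ᵢ)² = 775.350
MSB = 1085.622/3 = 361.8741; MSW = 775.350/32 = 24.2297
F = MSB/MSW = 14.9352
df = (3, 32)

test statistic = 14.935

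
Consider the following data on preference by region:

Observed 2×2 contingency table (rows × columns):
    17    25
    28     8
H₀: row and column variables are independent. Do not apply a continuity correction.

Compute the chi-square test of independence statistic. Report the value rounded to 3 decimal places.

Row totals [42, 36], col totals [45, 33], n=78
χ² = (17−24.23)²/24.23 + (25−17.77)²/17.77 + (28−20.77)²/20.77 + (8−15.23)²/15.23 = 11.0503
df = 1

test statistic = 11.050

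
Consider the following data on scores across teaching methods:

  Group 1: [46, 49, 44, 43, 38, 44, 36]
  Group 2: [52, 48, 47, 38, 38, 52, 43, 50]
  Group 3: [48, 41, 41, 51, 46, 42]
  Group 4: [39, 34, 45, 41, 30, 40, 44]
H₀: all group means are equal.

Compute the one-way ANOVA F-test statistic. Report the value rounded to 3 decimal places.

test statistic = 2.664

Group means [42.86, 46.00, 44.83, 39.00], grand mean 43.214
SSB = Σnᵢ(x̄ᵢ−x̄)² = 203.024; SSW = ΣΣ(x−x̄ᵢ)² = 609.690
MSB = 203.024/3 = 67.6746; MSW = 609.690/24 = 25.4038
F = MSB/MSW = 2.6640
df = (3, 24)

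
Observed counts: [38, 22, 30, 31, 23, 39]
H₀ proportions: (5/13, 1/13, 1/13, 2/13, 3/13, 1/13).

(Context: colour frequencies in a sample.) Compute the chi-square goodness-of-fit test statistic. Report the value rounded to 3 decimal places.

n = 183; E_i = n·p_i = [70.38, 14.08, 14.08, 28.15, 42.23, 14.08]
χ² = (38−70.38)²/70.38 + (22−14.08)²/14.08 + (30−14.08)²/14.08 + (31−28.15)²/28.15 + (23−42.23)²/42.23 + (39−14.08)²/14.08 = 90.5423
df = 5

test statistic = 90.542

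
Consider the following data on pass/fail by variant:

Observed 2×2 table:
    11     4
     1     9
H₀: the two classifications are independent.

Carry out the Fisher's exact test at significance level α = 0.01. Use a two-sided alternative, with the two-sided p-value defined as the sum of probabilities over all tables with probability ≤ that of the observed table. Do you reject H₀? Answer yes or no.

reject H₀: yes

Margins: r₁=15, r₂=10, c₁=12, c₂=13, n=25
p_obs = C(15,11)·C(10,1)/C(25,12); sum pmf over tables with pmf ≤ p_obs
p-value (two-sided) = 0.00361
At α=0.01: p < α → reject H₀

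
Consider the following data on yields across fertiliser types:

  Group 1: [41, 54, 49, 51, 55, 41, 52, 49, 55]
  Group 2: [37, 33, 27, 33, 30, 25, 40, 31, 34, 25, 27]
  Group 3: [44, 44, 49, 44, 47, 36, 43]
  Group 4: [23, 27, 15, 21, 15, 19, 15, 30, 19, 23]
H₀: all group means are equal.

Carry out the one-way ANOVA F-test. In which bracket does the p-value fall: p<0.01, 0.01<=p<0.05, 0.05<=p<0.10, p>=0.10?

Group means [49.67, 31.09, 43.86, 20.70], grand mean 35.216
SSB = Σnᵢ(x̄ᵢ−x̄)² = 4696.404; SSW = ΣΣ(x−x̄ᵢ)² = 811.866
MSB = 4696.404/3 = 1565.4680; MSW = 811.866/33 = 24.6020
F = MSB/MSW = 63.6317
df = (3, 33)
p-value (upper-tail) = 0.00000
→ bracket: p<0.01

p-value bracket: p<0.01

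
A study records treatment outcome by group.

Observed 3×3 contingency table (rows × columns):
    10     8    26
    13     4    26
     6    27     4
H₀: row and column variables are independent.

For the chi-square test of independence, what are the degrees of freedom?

df = (r−1)(c−1) = (3−1)·(3−1) = 4

degrees of freedom = 4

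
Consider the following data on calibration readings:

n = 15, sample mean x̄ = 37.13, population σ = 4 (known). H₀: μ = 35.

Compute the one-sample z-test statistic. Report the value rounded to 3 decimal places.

SE = σ/√n = 4/√15 = 1.0328
z = (x̄−μ₀)/SE = (37.13−35)/1.0328 = 2.0624

test statistic = 2.062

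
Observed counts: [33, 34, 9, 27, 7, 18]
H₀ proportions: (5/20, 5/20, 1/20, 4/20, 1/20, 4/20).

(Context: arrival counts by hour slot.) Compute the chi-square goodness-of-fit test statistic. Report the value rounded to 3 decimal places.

n = 128; E_i = n·p_i = [32.00, 32.00, 6.40, 25.60, 6.40, 25.60]
χ² = (33−32.00)²/32.00 + (34−32.00)²/32.00 + (9−6.40)²/6.40 + (27−25.60)²/25.60 + (7−6.40)²/6.40 + (18−25.60)²/25.60 = 3.6016
df = 5

test statistic = 3.602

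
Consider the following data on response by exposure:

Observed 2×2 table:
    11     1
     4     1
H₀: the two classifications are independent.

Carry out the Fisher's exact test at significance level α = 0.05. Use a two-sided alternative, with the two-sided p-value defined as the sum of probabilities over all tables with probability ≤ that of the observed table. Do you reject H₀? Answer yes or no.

reject H₀: no

Margins: r₁=12, r₂=5, c₁=15, c₂=2, n=17
p_obs = C(12,11)·C(5,4)/C(17,15); sum pmf over tables with pmf ≤ p_obs
p-value (two-sided) = 0.51471
At α=0.05: p ≥ α → fail to reject H₀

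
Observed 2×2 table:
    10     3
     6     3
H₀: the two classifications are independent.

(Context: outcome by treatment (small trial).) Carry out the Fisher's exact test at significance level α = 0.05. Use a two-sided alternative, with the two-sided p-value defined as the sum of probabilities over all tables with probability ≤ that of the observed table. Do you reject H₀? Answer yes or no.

reject H₀: no

Margins: r₁=13, r₂=9, c₁=16, c₂=6, n=22
p_obs = C(13,10)·C(9,6)/C(22,16); sum pmf over tables with pmf ≤ p_obs
p-value (two-sided) = 0.65502
At α=0.05: p ≥ α → fail to reject H₀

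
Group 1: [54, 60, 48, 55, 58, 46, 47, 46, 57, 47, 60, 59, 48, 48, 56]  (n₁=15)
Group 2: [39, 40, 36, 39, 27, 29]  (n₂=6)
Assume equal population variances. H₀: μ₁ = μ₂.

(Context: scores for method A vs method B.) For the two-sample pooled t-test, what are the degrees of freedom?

degrees of freedom = 19

df = n₁ + n₂ − 2 = 15 + 6 − 2 = 19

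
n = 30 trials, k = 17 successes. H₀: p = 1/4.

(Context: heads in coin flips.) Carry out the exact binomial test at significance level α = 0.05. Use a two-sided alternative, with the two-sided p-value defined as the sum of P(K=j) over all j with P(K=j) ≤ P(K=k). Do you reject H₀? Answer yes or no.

Exact binomial: n=30, k=17, p₀=1/4=0.2500
P(X=j) = C(n,j)·p₀^j·(1−p₀)^(n−j); p = Σ P(X=j) over j with P(X=j) ≤ P(X=17)
p-value (two-sided) = 0.00022
At α=0.05: p < α → reject H₀

reject H₀: yes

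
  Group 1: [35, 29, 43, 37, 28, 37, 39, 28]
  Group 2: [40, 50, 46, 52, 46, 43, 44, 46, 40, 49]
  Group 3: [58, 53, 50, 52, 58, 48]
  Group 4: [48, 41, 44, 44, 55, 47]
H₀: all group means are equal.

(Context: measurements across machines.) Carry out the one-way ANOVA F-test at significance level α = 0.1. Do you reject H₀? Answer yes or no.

reject H₀: yes

Group means [34.50, 45.60, 53.17, 46.50], grand mean 44.333
SSB = Σnᵢ(x̄ᵢ−x̄)² = 1285.933; SSW = ΣΣ(x−x̄ᵢ)² = 566.733
MSB = 1285.933/3 = 428.6444; MSW = 566.733/26 = 21.7974
F = MSB/MSW = 19.6649
df = (3, 26)
p-value (upper-tail) = 0.00000
At α=0.1: p < α → reject H₀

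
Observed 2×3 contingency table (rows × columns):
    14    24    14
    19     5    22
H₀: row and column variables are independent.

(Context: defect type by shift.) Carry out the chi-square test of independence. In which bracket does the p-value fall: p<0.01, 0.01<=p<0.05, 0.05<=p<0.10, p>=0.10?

Row totals [52, 46], col totals [33, 29, 36], n=98
χ² = (14−17.51)²/17.51 + (24−15.39)²/15.39 + (14−19.10)²/19.10 + (19−15.49)²/15.49 + (5−13.61)²/13.61 + (22−16.90)²/16.90 = 14.6713
df = 2
p-value (upper-tail) = 0.00065
→ bracket: p<0.01

p-value bracket: p<0.01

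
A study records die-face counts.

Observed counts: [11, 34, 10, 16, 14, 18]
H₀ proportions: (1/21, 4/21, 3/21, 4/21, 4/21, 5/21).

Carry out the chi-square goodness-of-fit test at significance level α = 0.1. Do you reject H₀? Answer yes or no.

reject H₀: yes

n = 103; E_i = n·p_i = [4.90, 19.62, 14.71, 19.62, 19.62, 24.52]
χ² = (11−4.90)²/4.90 + (34−19.62)²/19.62 + (10−14.71)²/14.71 + (16−19.62)²/19.62 + (14−19.62)²/19.62 + (18−24.52)²/24.52 = 23.6388
df = 5
p-value (upper-tail) = 0.00025
At α=0.1: p < α → reject H₀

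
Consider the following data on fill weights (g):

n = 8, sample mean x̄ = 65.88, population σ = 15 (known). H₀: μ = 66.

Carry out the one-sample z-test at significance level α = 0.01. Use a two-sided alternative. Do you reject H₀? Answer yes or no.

reject H₀: no

SE = σ/√n = 15/√8 = 5.3033
z = (x̄−μ₀)/SE = (65.88−66)/5.3033 = -0.0226
p-value (two-sided) = 0.98195
At α=0.01: p ≥ α → fail to reject H₀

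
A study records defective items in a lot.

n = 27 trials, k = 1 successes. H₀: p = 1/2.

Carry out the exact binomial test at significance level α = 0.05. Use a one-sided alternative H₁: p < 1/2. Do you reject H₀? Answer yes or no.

reject H₀: yes

Exact binomial: n=27, k=1, p₀=1/2=0.5000
P(X≤1) from Σ C(n,i)·p₀^i·(1−p₀)^(n−i)
p-value (one-sided, H₁ less) = 0.00000
At α=0.05: p < α → reject H₀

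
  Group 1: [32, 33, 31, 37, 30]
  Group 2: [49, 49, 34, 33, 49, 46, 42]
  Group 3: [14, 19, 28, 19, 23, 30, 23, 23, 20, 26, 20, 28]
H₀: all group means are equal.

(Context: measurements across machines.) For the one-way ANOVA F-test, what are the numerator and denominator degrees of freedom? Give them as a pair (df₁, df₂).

degrees of freedom = [2, 21]

k = 3 groups, N = 24 total
df = (k−1, N−k) = (3−1, 24−3) = (2, 21)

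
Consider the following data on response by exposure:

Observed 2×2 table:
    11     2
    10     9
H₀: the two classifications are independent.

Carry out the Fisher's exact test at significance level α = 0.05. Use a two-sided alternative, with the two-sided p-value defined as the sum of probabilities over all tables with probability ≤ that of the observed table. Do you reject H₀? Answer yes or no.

reject H₀: no

Margins: r₁=13, r₂=19, c₁=21, c₂=11, n=32
p_obs = C(13,11)·C(19,10)/C(32,21); sum pmf over tables with pmf ≤ p_obs
p-value (two-sided) = 0.12795
At α=0.05: p ≥ α → fail to reject H₀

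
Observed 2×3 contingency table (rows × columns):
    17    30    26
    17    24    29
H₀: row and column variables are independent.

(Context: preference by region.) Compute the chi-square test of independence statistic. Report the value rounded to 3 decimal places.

test statistic = 0.768

Row totals [73, 70], col totals [34, 54, 55], n=143
χ² = (17−17.36)²/17.36 + (30−27.57)²/27.57 + (26−28.08)²/28.08 + (17−16.64)²/16.64 + (24−26.43)²/26.43 + (29−26.92)²/26.92 = 0.7677
df = 2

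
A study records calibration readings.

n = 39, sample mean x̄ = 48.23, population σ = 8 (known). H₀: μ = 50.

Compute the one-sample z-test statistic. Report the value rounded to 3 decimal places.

SE = σ/√n = 8/√39 = 1.2810
z = (x̄−μ₀)/SE = (48.23−50)/1.2810 = -1.3817

test statistic = -1.382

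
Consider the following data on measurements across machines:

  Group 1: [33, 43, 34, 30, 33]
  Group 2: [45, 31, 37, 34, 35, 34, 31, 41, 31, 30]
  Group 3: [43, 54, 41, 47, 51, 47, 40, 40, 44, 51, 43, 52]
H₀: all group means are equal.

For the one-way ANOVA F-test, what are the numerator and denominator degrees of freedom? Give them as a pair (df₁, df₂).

k = 3 groups, N = 27 total
df = (k−1, N−k) = (3−1, 27−3) = (2, 24)

degrees of freedom = [2, 24]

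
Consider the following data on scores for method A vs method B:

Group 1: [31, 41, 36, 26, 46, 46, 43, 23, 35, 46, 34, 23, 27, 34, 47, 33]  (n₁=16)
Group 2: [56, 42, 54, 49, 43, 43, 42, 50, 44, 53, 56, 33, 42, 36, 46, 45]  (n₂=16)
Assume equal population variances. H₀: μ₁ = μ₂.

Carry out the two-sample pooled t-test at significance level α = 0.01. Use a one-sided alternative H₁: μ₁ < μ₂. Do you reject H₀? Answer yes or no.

reject H₀: yes

x̄₁=35.688, s₁=8.388, n₁=16
x̄₂=45.875, s₂=6.722, n₂=16
s_p² = [15·8.388² + 15·6.722²]/30 = 57.7729
SE = √(s_p²·(1/16+1/16)) = 2.6873
t = (35.688−45.875)/2.6873 = -3.7910
df = 30
p-value (one-sided, H₁ less) = 0.00034
At α=0.01: p < α → reject H₀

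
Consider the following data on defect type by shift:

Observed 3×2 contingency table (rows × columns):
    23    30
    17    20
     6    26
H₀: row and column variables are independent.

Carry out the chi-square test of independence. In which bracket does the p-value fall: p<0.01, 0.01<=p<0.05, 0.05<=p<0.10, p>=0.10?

Row totals [53, 37, 32], col totals [46, 76], n=122
χ² = (23−19.98)²/19.98 + (30−33.02)²/33.02 + (17−13.95)²/13.95 + (20−23.05)²/23.05 + (6−12.07)²/12.07 + (26−19.93)²/19.93 = 6.6956
df = 2
p-value (upper-tail) = 0.03516
→ bracket: 0.01<=p<0.05

p-value bracket: 0.01<=p<0.05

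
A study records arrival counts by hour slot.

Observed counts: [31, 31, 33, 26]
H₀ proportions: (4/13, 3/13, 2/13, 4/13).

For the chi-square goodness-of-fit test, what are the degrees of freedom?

df = k − 1 = 4 − 1 = 3

degrees of freedom = 3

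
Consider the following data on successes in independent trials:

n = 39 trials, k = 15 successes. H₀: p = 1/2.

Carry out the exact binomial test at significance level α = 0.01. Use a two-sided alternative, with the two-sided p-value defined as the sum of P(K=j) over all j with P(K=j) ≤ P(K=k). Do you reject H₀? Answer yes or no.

reject H₀: no

Exact binomial: n=39, k=15, p₀=1/2=0.5000
P(X=j) = C(n,j)·p₀^j·(1−p₀)^(n−j); p = Σ P(X=j) over j with P(X=j) ≤ P(X=15)
p-value (two-sided) = 0.19959
At α=0.01: p ≥ α → fail to reject H₀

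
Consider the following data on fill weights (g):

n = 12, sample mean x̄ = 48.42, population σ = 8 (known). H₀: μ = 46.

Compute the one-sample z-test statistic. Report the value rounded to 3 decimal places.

test statistic = 1.048

SE = σ/√n = 8/√12 = 2.3094
z = (x̄−μ₀)/SE = (48.42−46)/2.3094 = 1.0479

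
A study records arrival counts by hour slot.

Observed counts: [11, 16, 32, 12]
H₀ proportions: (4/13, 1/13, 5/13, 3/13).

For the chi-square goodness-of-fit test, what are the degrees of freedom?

degrees of freedom = 3

df = k − 1 = 4 − 1 = 3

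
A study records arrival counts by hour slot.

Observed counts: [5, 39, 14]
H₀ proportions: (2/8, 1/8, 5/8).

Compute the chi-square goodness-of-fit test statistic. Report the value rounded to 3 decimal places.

n = 58; E_i = n·p_i = [14.50, 7.25, 36.25]
χ² = (5−14.50)²/14.50 + (39−7.25)²/7.25 + (14−36.25)²/36.25 = 158.9241
df = 2

test statistic = 158.924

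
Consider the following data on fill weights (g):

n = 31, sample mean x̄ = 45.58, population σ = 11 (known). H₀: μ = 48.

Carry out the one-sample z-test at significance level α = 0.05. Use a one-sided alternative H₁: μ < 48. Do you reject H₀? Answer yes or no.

SE = σ/√n = 11/√31 = 1.9757
z = (x̄−μ₀)/SE = (45.58−48)/1.9757 = -1.2249
p-value (one-sided, H₁ less) = 0.11030
At α=0.05: p ≥ α → fail to reject H₀

reject H₀: no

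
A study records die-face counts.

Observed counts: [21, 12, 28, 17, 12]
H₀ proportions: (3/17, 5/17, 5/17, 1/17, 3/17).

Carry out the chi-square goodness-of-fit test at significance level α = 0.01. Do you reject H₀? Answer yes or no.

reject H₀: yes

n = 90; E_i = n·p_i = [15.88, 26.47, 26.47, 5.29, 15.88]
χ² = (21−15.88)²/15.88 + (12−26.47)²/26.47 + (28−26.47)²/26.47 + (17−5.29)²/5.29 + (12−15.88)²/15.88 = 36.4800
df = 4
p-value (upper-tail) = 0.00000
At α=0.01: p < α → reject H₀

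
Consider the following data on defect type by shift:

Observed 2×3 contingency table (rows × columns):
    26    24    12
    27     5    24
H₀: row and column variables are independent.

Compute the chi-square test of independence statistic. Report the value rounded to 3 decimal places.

test statistic = 16.204

Row totals [62, 56], col totals [53, 29, 36], n=118
χ² = (26−27.85)²/27.85 + (24−15.24)²/15.24 + (12−18.92)²/18.92 + (27−25.15)²/25.15 + (5−13.76)²/13.76 + (24−17.08)²/17.08 = 16.2040
df = 2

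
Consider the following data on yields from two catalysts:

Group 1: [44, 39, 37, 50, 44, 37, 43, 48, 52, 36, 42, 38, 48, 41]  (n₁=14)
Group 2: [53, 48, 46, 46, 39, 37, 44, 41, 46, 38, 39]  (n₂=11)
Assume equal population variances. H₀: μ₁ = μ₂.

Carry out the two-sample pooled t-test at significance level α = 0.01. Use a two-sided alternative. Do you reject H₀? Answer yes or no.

reject H₀: no

x̄₁=42.786, s₁=5.177, n₁=14
x̄₂=43.364, s₂=4.985, n₂=11
s_p² = [13·5.177² + 10·4.985²]/23 = 25.9523
SE = √(s_p²·(1/14+1/11)) = 2.0526
t = (42.786−43.364)/2.0526 = -0.2816
df = 23
p-value (two-sided) = 0.78080
At α=0.01: p ≥ α → fail to reject H₀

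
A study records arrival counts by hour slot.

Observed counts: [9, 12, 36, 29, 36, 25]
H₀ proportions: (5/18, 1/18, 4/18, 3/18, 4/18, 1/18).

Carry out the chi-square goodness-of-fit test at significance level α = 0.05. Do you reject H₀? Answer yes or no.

reject H₀: yes

n = 147; E_i = n·p_i = [40.83, 8.17, 32.67, 24.50, 32.67, 8.17]
χ² = (9−40.83)²/40.83 + (12−8.17)²/8.17 + (36−32.67)²/32.67 + (29−24.50)²/24.50 + (36−32.67)²/32.67 + (25−8.17)²/8.17 = 62.8204
df = 5
p-value (upper-tail) = 0.00000
At α=0.05: p < α → reject H₀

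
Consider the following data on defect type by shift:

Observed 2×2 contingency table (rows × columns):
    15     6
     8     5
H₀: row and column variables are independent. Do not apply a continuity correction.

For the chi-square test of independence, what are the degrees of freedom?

df = (r−1)(c−1) = (2−1)·(2−1) = 1

degrees of freedom = 1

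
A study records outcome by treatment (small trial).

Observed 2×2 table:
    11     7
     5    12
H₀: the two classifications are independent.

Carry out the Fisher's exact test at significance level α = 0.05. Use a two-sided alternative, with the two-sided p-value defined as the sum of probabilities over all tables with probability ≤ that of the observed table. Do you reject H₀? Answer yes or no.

Margins: r₁=18, r₂=17, c₁=16, c₂=19, n=35
p_obs = C(18,11)·C(17,5)/C(35,16); sum pmf over tables with pmf ≤ p_obs
p-value (two-sided) = 0.09222
At α=0.05: p ≥ α → fail to reject H₀

reject H₀: no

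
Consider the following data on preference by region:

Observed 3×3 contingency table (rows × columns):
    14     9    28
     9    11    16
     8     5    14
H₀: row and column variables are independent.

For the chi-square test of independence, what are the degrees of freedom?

df = (r−1)(c−1) = (3−1)·(3−1) = 4

degrees of freedom = 4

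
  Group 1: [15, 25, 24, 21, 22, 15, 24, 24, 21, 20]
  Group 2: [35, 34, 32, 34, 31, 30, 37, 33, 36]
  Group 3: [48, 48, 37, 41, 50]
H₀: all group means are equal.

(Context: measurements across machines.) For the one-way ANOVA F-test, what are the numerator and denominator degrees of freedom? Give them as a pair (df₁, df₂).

k = 3 groups, N = 24 total
df = (k−1, N−k) = (3−1, 24−3) = (2, 21)

degrees of freedom = [2, 21]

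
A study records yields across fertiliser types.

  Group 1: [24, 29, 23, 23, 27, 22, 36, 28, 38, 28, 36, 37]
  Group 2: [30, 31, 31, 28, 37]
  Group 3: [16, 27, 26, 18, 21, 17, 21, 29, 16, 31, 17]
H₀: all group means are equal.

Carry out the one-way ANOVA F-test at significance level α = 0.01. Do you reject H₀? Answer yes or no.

Group means [29.25, 31.40, 21.73], grand mean 26.679
SSB = Σnᵢ(x̄ᵢ−x̄)² = 460.475; SSW = ΣΣ(x−x̄ᵢ)² = 749.632
MSB = 460.475/2 = 230.2377; MSW = 749.632/25 = 29.9853
F = MSB/MSW = 7.6784
df = (2, 25)
p-value (upper-tail) = 0.00251
At α=0.01: p < α → reject H₀

reject H₀: yes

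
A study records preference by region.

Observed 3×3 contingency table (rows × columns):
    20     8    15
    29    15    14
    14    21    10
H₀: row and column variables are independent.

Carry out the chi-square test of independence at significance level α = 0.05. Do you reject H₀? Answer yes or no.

reject H₀: yes

Row totals [43, 58, 45], col totals [63, 44, 39], n=146
χ² = (20−18.55)²/18.55 + (8−12.96)²/12.96 + (15−11.49)²/11.49 + (29−25.03)²/25.03 + (15−17.48)²/17.48 + (14−15.49)²/15.49 + (14−19.42)²/19.42 + (21−13.56)²/13.56 + (10−12.02)²/12.02 = 10.1423
df = 4
p-value (upper-tail) = 0.03810
At α=0.05: p < α → reject H₀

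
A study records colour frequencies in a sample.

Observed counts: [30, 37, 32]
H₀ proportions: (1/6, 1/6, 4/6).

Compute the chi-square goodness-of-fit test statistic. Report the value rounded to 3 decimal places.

test statistic = 54.030

n = 99; E_i = n·p_i = [16.50, 16.50, 66.00]
χ² = (30−16.50)²/16.50 + (37−16.50)²/16.50 + (32−66.00)²/66.00 = 54.0303
df = 2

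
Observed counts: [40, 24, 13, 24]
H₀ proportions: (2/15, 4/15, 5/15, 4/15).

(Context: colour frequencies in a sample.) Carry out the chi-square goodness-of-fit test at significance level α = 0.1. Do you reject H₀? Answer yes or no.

reject H₀: yes

n = 101; E_i = n·p_i = [13.47, 26.93, 33.67, 26.93]
χ² = (40−13.47)²/13.47 + (24−26.93)²/26.93 + (13−33.67)²/33.67 + (24−26.93)²/26.93 = 65.6040
df = 3
p-value (upper-tail) = 0.00000
At α=0.1: p < α → reject H₀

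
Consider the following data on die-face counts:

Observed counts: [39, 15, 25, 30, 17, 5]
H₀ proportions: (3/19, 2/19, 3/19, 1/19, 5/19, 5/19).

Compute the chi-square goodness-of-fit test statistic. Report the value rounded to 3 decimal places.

n = 131; E_i = n·p_i = [20.68, 13.79, 20.68, 6.89, 34.47, 34.47]
χ² = (39−20.68)²/20.68 + (15−13.79)²/13.79 + (25−20.68)²/20.68 + (30−6.89)²/6.89 + (17−34.47)²/34.47 + (5−34.47)²/34.47 = 128.7102
df = 5

test statistic = 128.710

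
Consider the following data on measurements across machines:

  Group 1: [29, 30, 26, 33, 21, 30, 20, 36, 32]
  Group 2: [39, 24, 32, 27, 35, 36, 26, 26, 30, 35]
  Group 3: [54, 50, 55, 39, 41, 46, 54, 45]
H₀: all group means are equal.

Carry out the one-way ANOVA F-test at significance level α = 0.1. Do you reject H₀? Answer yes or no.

Group means [28.56, 31.00, 48.00], grand mean 35.222
SSB = Σnᵢ(x̄ᵢ−x̄)² = 1884.444; SSW = ΣΣ(x−x̄ᵢ)² = 734.222
MSB = 1884.444/2 = 942.2222; MSW = 734.222/24 = 30.5926
F = MSB/MSW = 30.7990
df = (2, 24)
p-value (upper-tail) = 0.00000
At α=0.1: p < α → reject H₀

reject H₀: yes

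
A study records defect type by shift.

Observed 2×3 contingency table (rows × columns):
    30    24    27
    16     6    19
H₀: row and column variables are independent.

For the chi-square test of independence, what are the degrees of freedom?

df = (r−1)(c−1) = (2−1)·(3−1) = 2

degrees of freedom = 2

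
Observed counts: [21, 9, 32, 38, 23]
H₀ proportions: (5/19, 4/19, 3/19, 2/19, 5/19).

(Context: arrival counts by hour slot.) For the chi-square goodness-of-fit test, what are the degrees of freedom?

degrees of freedom = 4

df = k − 1 = 5 − 1 = 4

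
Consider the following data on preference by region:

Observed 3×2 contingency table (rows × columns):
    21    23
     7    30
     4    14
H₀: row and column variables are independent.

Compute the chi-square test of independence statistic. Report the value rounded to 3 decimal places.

Row totals [44, 37, 18], col totals [32, 67], n=99
χ² = (21−14.22)²/14.22 + (23−29.78)²/29.78 + (7−11.96)²/11.96 + (30−25.04)²/25.04 + (4−5.82)²/5.82 + (14−12.18)²/12.18 = 8.6513
df = 2

test statistic = 8.651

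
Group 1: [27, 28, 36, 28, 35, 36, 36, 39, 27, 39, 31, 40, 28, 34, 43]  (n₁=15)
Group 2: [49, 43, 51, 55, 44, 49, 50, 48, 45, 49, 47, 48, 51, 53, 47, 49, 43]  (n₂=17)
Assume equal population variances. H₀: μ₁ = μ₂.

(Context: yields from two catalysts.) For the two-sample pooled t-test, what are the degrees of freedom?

df = n₁ + n₂ − 2 = 15 + 17 − 2 = 30

degrees of freedom = 30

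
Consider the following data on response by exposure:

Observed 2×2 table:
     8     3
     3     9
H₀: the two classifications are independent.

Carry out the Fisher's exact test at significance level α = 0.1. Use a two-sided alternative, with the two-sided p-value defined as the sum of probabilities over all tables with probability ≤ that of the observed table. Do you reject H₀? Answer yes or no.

reject H₀: yes

Margins: r₁=11, r₂=12, c₁=11, c₂=12, n=23
p_obs = C(11,8)·C(12,3)/C(23,11); sum pmf over tables with pmf ≤ p_obs
p-value (two-sided) = 0.03913
At α=0.1: p < α → reject H₀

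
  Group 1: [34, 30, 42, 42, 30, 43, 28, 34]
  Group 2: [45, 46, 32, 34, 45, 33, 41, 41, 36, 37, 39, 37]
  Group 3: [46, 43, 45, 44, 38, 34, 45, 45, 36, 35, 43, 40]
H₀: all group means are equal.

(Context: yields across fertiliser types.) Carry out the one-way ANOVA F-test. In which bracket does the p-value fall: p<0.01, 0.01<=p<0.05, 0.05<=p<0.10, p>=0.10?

p-value bracket: 0.05<=p<0.10

Group means [35.38, 38.83, 41.17], grand mean 38.844
SSB = Σnᵢ(x̄ᵢ−x̄)² = 161.010; SSW = ΣΣ(x−x̄ᵢ)² = 727.208
MSB = 161.010/2 = 80.5052; MSW = 727.208/29 = 25.0761
F = MSB/MSW = 3.2104
df = (2, 29)
p-value (upper-tail) = 0.05502
→ bracket: 0.05<=p<0.10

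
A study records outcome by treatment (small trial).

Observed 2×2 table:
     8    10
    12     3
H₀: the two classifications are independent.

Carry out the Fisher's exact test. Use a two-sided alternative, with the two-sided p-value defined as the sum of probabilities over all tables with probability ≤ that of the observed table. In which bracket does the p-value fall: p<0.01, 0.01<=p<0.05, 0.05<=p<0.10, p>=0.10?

Margins: r₁=18, r₂=15, c₁=20, c₂=13, n=33
p_obs = C(18,8)·C(15,12)/C(33,20); sum pmf over tables with pmf ≤ p_obs
p-value (two-sided) = 0.07244
→ bracket: 0.05<=p<0.10

p-value bracket: 0.05<=p<0.10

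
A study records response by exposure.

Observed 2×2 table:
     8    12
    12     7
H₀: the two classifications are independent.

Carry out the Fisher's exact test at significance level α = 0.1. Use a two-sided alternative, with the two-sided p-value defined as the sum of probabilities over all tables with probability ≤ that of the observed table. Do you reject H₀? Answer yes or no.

Margins: r₁=20, r₂=19, c₁=20, c₂=19, n=39
p_obs = C(20,8)·C(19,12)/C(39,20); sum pmf over tables with pmf ≤ p_obs
p-value (two-sided) = 0.20493
At α=0.1: p ≥ α → fail to reject H₀

reject H₀: no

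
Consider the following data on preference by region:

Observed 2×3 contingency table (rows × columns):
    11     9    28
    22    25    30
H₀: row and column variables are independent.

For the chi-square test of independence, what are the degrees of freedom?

df = (r−1)(c−1) = (2−1)·(3−1) = 2

degrees of freedom = 2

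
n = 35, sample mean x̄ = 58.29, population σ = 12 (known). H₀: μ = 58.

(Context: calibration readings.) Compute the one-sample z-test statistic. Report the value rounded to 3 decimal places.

test statistic = 0.143

SE = σ/√n = 12/√35 = 2.0284
z = (x̄−μ₀)/SE = (58.29−58)/2.0284 = 0.1430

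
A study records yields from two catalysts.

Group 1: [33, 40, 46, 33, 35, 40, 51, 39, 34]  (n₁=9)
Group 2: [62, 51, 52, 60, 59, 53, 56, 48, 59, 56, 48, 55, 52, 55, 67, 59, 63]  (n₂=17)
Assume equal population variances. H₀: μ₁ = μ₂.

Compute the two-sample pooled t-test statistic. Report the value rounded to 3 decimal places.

x̄₁=39.000, s₁=6.205, n₁=9
x̄₂=56.176, s₂=5.271, n₂=17
s_p² = [8·6.205² + 16·5.271²]/24 = 31.3529
SE = √(s_p²·(1/9+1/17)) = 2.3082
t = (39.000−56.176)/2.3082 = -7.4414
df = 24

test statistic = -7.441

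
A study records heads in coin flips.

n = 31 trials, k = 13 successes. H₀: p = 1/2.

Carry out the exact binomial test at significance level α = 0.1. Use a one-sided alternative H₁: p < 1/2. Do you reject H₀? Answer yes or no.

Exact binomial: n=31, k=13, p₀=1/2=0.5000
P(X≤13) from Σ C(n,i)·p₀^i·(1−p₀)^(n−i)
p-value (one-sided, H₁ less) = 0.23656
At α=0.1: p ≥ α → fail to reject H₀

reject H₀: no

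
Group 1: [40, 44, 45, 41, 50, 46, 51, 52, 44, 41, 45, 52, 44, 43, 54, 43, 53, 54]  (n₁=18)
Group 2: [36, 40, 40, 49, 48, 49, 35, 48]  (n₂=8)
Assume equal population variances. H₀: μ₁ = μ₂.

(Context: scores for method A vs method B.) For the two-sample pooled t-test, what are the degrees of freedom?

df = n₁ + n₂ − 2 = 18 + 8 − 2 = 24

degrees of freedom = 24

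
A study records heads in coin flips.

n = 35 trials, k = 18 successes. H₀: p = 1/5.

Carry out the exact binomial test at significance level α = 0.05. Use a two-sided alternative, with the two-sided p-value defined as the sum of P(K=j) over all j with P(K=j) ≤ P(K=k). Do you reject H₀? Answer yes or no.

Exact binomial: n=35, k=18, p₀=1/5=0.2000
P(X=j) = C(n,j)·p₀^j·(1−p₀)^(n−j); p = Σ P(X=j) over j with P(X=j) ≤ P(X=18)
p-value (two-sided) = 0.00003
At α=0.05: p < α → reject H₀

reject H₀: yes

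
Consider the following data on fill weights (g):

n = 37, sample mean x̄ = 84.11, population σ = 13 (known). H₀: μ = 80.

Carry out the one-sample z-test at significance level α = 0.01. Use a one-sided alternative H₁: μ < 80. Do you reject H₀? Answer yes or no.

reject H₀: no

SE = σ/√n = 13/√37 = 2.1372
z = (x̄−μ₀)/SE = (84.11−80)/2.1372 = 1.9231
p-value (one-sided, H₁ less) = 0.97277
At α=0.01: p ≥ α → fail to reject H₀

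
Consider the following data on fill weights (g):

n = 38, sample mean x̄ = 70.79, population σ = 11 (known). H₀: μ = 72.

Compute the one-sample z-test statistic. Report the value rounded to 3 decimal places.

SE = σ/√n = 11/√38 = 1.7844
z = (x̄−μ₀)/SE = (70.79−72)/1.7844 = -0.6781

test statistic = -0.678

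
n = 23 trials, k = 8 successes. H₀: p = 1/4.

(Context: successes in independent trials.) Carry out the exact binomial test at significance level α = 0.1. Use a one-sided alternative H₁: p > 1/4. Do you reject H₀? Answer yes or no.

reject H₀: no

Exact binomial: n=23, k=8, p₀=1/4=0.2500
P(X≥8) from Σ C(n,i)·p₀^i·(1−p₀)^(n−i)
p-value (one-sided, H₁ greater) = 0.19630
At α=0.1: p ≥ α → fail to reject H₀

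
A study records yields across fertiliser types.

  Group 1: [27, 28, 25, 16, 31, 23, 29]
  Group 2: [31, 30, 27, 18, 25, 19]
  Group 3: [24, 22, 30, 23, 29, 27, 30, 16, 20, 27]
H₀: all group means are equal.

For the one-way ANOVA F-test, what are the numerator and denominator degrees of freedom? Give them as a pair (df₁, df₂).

degrees of freedom = [2, 20]

k = 3 groups, N = 23 total
df = (k−1, N−k) = (3−1, 23−3) = (2, 20)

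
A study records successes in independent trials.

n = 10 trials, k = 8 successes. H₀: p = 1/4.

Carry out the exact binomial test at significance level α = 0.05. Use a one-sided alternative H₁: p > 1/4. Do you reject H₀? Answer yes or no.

Exact binomial: n=10, k=8, p₀=1/4=0.2500
P(X≥8) from Σ C(n,i)·p₀^i·(1−p₀)^(n−i)
p-value (one-sided, H₁ greater) = 0.00042
At α=0.05: p < α → reject H₀

reject H₀: yes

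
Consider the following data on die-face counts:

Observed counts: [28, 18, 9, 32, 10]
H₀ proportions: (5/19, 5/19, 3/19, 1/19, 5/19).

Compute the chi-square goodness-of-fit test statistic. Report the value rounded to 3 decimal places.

test statistic = 156.190

n = 97; E_i = n·p_i = [25.53, 25.53, 15.32, 5.11, 25.53]
χ² = (28−25.53)²/25.53 + (18−25.53)²/25.53 + (9−15.32)²/15.32 + (32−5.11)²/5.11 + (10−25.53)²/25.53 = 156.1897
df = 4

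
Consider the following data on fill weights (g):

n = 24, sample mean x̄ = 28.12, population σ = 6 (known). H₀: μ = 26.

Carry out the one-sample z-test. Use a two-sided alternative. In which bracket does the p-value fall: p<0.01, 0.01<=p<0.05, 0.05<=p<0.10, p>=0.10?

SE = σ/√n = 6/√24 = 1.2247
z = (x̄−μ₀)/SE = (28.12−26)/1.2247 = 1.7310
p-value (two-sided) = 0.08346
→ bracket: 0.05<=p<0.10

p-value bracket: 0.05<=p<0.10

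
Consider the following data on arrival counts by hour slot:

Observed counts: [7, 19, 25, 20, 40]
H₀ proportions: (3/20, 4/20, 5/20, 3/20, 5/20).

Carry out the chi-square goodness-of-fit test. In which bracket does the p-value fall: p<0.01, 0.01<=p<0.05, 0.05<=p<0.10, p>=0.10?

p-value bracket: 0.01<=p<0.05

n = 111; E_i = n·p_i = [16.65, 22.20, 27.75, 16.65, 27.75]
χ² = (7−16.65)²/16.65 + (19−22.20)²/22.20 + (25−27.75)²/27.75 + (20−16.65)²/16.65 + (40−27.75)²/27.75 = 12.4084
df = 4
p-value (upper-tail) = 0.01456
→ bracket: 0.01<=p<0.05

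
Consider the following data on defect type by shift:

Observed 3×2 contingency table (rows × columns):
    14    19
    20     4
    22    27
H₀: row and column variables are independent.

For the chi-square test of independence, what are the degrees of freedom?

df = (r−1)(c−1) = (3−1)·(2−1) = 2

degrees of freedom = 2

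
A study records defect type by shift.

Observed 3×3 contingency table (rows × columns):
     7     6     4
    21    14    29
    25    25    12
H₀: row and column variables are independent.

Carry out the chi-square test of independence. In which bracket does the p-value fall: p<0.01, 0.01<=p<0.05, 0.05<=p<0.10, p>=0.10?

Row totals [17, 64, 62], col totals [53, 45, 45], n=143
χ² = (7−6.30)²/6.30 + (6−5.35)²/5.35 + (4−5.35)²/5.35 + (21−23.72)²/23.72 + (14−20.14)²/20.14 + (29−20.14)²/20.14 + (25−22.98)²/22.98 + (25−19.51)²/19.51 + (12−19.51)²/19.51 = 11.1922
df = 4
p-value (upper-tail) = 0.02449
→ bracket: 0.01<=p<0.05

p-value bracket: 0.01<=p<0.05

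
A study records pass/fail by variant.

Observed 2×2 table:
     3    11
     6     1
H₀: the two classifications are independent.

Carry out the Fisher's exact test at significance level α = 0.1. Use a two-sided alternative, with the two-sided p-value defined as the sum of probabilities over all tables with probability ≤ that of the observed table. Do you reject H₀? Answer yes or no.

Margins: r₁=14, r₂=7, c₁=9, c₂=12, n=21
p_obs = C(14,3)·C(7,6)/C(21,9); sum pmf over tables with pmf ≤ p_obs
p-value (two-sided) = 0.01579
At α=0.1: p < α → reject H₀

reject H₀: yes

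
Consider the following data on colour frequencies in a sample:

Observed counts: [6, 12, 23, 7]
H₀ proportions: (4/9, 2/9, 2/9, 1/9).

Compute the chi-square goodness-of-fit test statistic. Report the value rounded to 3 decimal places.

test statistic = 25.969

n = 48; E_i = n·p_i = [21.33, 10.67, 10.67, 5.33]
χ² = (6−21.33)²/21.33 + (12−10.67)²/10.67 + (23−10.67)²/10.67 + (7−5.33)²/5.33 = 25.9688
df = 3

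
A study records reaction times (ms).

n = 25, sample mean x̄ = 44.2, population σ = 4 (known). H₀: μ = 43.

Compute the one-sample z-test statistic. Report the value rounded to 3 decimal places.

test statistic = 1.500

SE = σ/√n = 4/√25 = 0.8000
z = (x̄−μ₀)/SE = (44.2−43)/0.8000 = 1.5000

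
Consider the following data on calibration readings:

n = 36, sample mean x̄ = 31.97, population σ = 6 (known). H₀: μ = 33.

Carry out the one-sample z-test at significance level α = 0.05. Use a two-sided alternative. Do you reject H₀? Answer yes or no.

SE = σ/√n = 6/√36 = 1.0000
z = (x̄−μ₀)/SE = (31.97−33)/1.0000 = -1.0300
p-value (two-sided) = 0.30301
At α=0.05: p ≥ α → fail to reject H₀

reject H₀: no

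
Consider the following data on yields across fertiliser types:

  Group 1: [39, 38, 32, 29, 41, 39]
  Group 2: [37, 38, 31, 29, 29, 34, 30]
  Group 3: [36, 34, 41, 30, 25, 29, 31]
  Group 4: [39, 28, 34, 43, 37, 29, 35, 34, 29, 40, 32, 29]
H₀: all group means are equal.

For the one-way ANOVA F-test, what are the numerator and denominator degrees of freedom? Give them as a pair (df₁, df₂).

k = 4 groups, N = 32 total
df = (k−1, N−k) = (4−1, 32−4) = (3, 28)

degrees of freedom = [3, 28]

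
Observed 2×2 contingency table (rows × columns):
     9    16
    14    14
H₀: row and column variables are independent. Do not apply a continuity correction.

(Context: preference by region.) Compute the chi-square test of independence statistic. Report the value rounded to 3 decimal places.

Row totals [25, 28], col totals [23, 30], n=53
χ² = (9−10.85)²/10.85 + (16−14.15)²/14.15 + (14−12.15)²/12.15 + (14−15.85)²/15.85 = 1.0539
df = 1

test statistic = 1.054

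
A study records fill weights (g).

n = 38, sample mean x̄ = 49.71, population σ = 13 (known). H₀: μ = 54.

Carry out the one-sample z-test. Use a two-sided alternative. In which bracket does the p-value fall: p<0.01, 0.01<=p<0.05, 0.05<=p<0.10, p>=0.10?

SE = σ/√n = 13/√38 = 2.1089
z = (x̄−μ₀)/SE = (49.71−54)/2.1089 = -2.0343
p-value (two-sided) = 0.04193
→ bracket: 0.01<=p<0.05

p-value bracket: 0.01<=p<0.05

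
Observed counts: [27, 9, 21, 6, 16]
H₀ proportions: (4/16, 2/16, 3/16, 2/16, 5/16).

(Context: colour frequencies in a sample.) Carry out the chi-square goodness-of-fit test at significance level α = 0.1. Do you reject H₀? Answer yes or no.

reject H₀: yes

n = 79; E_i = n·p_i = [19.75, 9.88, 14.81, 9.88, 24.69]
χ² = (27−19.75)²/19.75 + (9−9.88)²/9.88 + (21−14.81)²/14.81 + (6−9.88)²/9.88 + (16−24.69)²/24.69 = 9.9013
df = 4
p-value (upper-tail) = 0.04212
At α=0.1: p < α → reject H₀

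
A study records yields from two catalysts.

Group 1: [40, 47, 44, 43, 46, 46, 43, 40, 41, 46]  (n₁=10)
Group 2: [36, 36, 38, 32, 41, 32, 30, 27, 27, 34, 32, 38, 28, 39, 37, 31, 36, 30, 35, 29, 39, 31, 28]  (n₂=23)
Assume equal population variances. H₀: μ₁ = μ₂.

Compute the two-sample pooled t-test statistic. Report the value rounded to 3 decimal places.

test statistic = 7.046

x̄₁=43.600, s₁=2.633, n₁=10
x̄₂=33.304, s₂=4.258, n₂=23
s_p² = [9·2.633² + 22·4.258²]/31 = 14.8797
SE = √(s_p²·(1/10+1/23)) = 1.4611
t = (43.600−33.304)/1.4611 = 7.0464
df = 31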